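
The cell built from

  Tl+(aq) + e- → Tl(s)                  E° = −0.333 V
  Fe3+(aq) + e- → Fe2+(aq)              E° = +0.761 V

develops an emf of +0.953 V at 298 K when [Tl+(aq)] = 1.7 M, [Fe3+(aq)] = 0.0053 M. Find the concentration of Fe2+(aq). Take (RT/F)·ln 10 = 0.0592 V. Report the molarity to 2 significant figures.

0.75 M

With Fe³⁺/Fe²⁺ at the cathode and Tl⁺/Tl at the anode, E°cell = +0.761 − (−0.333) = +1.094 V (n = 1).
From the Nernst equation, log Q = n(E° − E)/0.0592 = 1·(+1.094 − (+0.953))/0.0592 = 2.382.
Balancing electrons gives Fe3+(aq) + Tl(s) → Fe2+(aq) + Tl+(aq); thus Q = ([Fe2+(aq)]·[Tl+(aq)]) / [Fe3+(aq)].
Isolating [Fe2+(aq)] in Q = 10^{2.382} yields log [Fe2+(aq)] = −0.124, i.e. 0.75 M.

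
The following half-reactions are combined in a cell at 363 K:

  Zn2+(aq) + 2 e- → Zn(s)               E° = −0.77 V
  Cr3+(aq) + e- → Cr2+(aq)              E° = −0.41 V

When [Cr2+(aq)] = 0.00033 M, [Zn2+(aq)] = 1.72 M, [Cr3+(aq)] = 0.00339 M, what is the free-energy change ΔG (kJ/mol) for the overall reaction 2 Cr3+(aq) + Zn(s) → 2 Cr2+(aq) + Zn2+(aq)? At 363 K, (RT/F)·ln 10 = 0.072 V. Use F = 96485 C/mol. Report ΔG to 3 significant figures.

−81.9 kJ/mol

With Cr³⁺/Cr²⁺ reduced at the cathode, E°cell = −0.41 − (−0.77) = +0.36 V and n = 2.
Q = ([Cr2+(aq)]^2·[Zn2+(aq)]) / [Cr3+(aq)]^2 = 0.0163, so log Q = −1.788 and E = +0.36 − (0.072/2)(−1.788) = +0.4244 V.
ΔG = −nFE = −(2)(96485)(+0.4244) J/mol = −81.9 kJ/mol.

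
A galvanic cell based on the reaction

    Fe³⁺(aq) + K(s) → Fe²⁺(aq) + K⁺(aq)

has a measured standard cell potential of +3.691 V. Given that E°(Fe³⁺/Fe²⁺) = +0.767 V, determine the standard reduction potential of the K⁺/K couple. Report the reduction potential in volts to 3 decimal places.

−2.924 V

In the reaction as written the Fe³⁺/Fe²⁺ couple is reduced (cathode) and K⁺/K is oxidized (anode), so E°cell = E°(Fe³⁺/Fe²⁺) − E°(K⁺/K).
E°(K⁺/K) = E°(cathode) − E°cell = +0.767 − (+3.691) = −2.924 V.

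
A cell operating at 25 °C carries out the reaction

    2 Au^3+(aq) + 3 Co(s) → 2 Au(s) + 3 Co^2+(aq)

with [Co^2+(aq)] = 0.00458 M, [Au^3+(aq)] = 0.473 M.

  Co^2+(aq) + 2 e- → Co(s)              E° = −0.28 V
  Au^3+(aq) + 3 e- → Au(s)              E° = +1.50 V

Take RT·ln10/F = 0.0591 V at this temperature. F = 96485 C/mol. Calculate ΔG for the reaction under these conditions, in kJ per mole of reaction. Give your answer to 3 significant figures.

−1070 kJ/mol

With Au³⁺/Au reduced at the cathode, E°cell = +1.50 − (−0.28) = +1.78 V and n = 6.
Here Q = [Co^2+(aq)]^3 / [Au^3+(aq)]^2 = 4.29×10^−7 (log Q = −6.367), giving E = +1.78 − (0.0591/6)·(−6.367) = +1.8427 V.
Then ΔG = −nFE = −6 × 96485 × +1.8427 J/mol = −1070 kJ/mol.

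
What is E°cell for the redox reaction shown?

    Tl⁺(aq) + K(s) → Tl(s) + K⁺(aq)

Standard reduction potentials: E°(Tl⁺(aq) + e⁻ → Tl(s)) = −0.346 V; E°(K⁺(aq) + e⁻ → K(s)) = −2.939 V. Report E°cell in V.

+2.593 V

In the reaction as written, Tl⁺(aq) is reduced (cathode) and K⁺(aq) is produced by oxidation at the anode.
E°cell = E°(cathode) − E°(anode) = −0.346 − (−2.939) = +2.593 V.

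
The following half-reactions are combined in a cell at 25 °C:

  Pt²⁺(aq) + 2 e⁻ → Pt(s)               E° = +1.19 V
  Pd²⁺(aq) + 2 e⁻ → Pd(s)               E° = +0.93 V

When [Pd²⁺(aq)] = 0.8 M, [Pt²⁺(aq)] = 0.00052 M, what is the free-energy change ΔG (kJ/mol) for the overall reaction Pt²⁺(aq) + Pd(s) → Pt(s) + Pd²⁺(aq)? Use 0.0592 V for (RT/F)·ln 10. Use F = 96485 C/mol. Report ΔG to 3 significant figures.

−32.0 kJ/mol

With Pt²⁺/Pt reduced at the cathode, E°cell = +1.19 − (+0.93) = +0.26 V and n = 2.
Here Q = [Pd²⁺(aq)] / [Pt²⁺(aq)] = 1.54×10^3 (log Q = 3.187), giving E = +0.26 − (0.0592/2)·(3.187) = +0.1657 V.
Finally ΔG = −nFE = −(2)(96485 C/mol)(+0.1657 V) = −32.0 kJ/mol.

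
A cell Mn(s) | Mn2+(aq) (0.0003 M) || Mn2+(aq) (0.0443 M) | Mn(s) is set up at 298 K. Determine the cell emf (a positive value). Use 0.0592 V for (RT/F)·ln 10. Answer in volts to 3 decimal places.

0.064 V

For a concentration cell E°cell = 0, since both electrodes use the same couple.
The compartment with the higher Mn2+(aq) concentration (0.0443 M) acts as the cathode; ions are reduced there and produced at the dilute (0.0003 M) anode.
With n = 2, Ecell = −(0.0592/2)·log([dilute]/[conc]) = −(0.0592/2)·log(0.0003/0.0443) = +0.064 V.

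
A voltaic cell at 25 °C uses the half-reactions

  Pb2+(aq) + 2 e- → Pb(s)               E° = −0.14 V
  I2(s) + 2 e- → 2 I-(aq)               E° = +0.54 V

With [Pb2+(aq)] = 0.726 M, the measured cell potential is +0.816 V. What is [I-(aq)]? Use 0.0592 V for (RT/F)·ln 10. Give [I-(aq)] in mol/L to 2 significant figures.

0.0059 M

With I₂/I⁻ at the cathode and Pb²⁺/Pb at the anode, E°cell = +0.54 − (−0.14) = +0.68 V (n = 2).
Since E = E° − (0.0592/n)·log Q, log Q = n(E° − E)/0.0592 = −4.595.
Balancing electrons gives I2(s) + Pb(s) → 2 I-(aq) + Pb2+(aq); thus Q = [I-(aq)]^2·[Pb2+(aq)].
Substituting the known concentrations and solving, log [I-(aq)] = −2.228 and [I-(aq)] = 0.0059 M.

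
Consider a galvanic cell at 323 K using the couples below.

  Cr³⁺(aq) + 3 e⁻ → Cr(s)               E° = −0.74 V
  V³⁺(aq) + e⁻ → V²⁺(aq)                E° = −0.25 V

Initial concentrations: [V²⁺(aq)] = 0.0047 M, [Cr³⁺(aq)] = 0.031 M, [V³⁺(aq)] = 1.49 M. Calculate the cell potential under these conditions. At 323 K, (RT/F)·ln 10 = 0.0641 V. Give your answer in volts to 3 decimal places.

+0.683 V

The V³⁺/V²⁺ couple has the more positive E°, so it is the cathode; Cr³⁺/Cr is the anode.
E°cell = −0.25 − (−0.74) = +0.49 V, with n = 3 electrons transferred.
Balancing gives 3 V³⁺(aq) + Cr(s) → 3 V²⁺(aq) + Cr³⁺(aq); hence Q = ([V²⁺(aq)]^3·[Cr³⁺(aq)]) / [V³⁺(aq)]^3 = 9.73×10^−10 (log Q = −9.012).
E = E° − (0.0641/n)·log Q = +0.49 − (0.0641/3)(−9.012) = +0.683 V.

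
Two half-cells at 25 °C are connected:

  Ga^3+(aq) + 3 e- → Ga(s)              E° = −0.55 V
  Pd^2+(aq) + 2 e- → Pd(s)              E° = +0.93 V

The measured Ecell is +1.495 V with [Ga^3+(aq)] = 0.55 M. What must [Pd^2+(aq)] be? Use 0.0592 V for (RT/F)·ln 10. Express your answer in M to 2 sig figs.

The Pd²⁺/Pd couple has the larger reduction potential, so it is the cathode: E°cell = +0.93 − (−0.55) = +1.48 V and n = 6.
Rearranging E = E° − (0.0592/n)·log Q gives log Q = 6(+1.48 − (+1.495))/0.0592 = −1.520.
Balancing electrons gives 3 Pd^2+(aq) + 2 Ga(s) → 3 Pd(s) + 2 Ga^3+(aq); thus Q = [Ga^3+(aq)]^2 / [Pd^2+(aq)]^3.
Isolating [Pd^2+(aq)] in Q = 10^{−1.520} yields log [Pd^2+(aq)] = 0.334, i.e. 2.2 M.

2.2 M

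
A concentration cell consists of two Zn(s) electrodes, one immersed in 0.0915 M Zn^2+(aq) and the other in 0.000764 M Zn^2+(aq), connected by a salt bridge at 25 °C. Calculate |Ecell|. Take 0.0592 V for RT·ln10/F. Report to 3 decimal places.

For a concentration cell E°cell = 0, since both electrodes use the same couple.
The compartment with the higher Zn^2+(aq) concentration (0.0915 M) acts as the cathode; ions are reduced there and produced at the dilute (0.000764 M) anode.
With n = 2, Ecell = −(0.0592/2)·log([dilute]/[conc]) = −(0.0592/2)·log(0.000764/0.0915) = +0.062 V.

0.062 V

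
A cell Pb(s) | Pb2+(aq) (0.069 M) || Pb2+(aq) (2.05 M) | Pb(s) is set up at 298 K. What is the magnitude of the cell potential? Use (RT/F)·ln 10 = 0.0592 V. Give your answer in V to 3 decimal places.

For a concentration cell E°cell = 0, since both electrodes use the same couple.
The compartment with the higher Pb2+(aq) concentration (2.05 M) acts as the cathode; ions are reduced there and produced at the dilute (0.069 M) anode.
With n = 2, Ecell = −(0.0592/2)·log([dilute]/[conc]) = −(0.0592/2)·log(0.069/2.05) = +0.044 V.

0.044 V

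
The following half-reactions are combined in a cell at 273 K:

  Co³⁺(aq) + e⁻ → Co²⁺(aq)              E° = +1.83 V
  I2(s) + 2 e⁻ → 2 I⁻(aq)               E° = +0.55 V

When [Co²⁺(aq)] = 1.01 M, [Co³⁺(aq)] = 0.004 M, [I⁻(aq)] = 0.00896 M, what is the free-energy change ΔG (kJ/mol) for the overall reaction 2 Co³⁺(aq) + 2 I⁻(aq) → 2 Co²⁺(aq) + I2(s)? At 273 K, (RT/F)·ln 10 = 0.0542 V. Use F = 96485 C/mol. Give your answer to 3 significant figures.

With Co³⁺/Co²⁺ reduced at the cathode, E°cell = +1.83 − (+0.55) = +1.28 V and n = 2.
Q = [Co²⁺(aq)]^2 / ([Co³⁺(aq)]^2·[I⁻(aq)]^2) = 7.94×10^8, so log Q = 8.900 and E = +1.28 − (0.0542/2)(8.900) = +1.0388 V.
Then ΔG = −nFE = −2 × 96485 × +1.0388 J/mol = −200 kJ/mol.

−200 kJ/mol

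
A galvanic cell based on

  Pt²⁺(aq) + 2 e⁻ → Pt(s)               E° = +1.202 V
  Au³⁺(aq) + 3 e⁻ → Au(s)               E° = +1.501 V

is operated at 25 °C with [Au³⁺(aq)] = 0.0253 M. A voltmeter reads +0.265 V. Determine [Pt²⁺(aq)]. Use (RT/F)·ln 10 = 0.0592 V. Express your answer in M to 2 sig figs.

With Au³⁺/Au at the cathode and Pt²⁺/Pt at the anode, E°cell = +1.501 − (+1.202) = +0.299 V (n = 6).
From the Nernst equation, log Q = n(E° − E)/0.0592 = 6·(+0.299 − (+0.265))/0.0592 = 3.446.
The balanced reaction is 2 Au³⁺(aq) + 3 Pt(s) → 2 Au(s) + 3 Pt²⁺(aq), so Q = [Pt²⁺(aq)]^3 / [Au³⁺(aq)]^2.
Solving for the unknown gives log [Pt²⁺(aq)] = 0.084, so [Pt²⁺(aq)] ≈ 1.2 M.

1.2 M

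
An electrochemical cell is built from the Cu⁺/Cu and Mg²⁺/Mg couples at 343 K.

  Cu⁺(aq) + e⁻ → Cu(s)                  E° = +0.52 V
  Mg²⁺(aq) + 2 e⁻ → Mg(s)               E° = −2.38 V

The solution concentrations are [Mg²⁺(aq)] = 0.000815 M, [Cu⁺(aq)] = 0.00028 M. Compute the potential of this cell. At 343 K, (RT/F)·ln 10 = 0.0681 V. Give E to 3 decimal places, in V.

+2.763 V

The Cu⁺/Cu couple has the more positive E°, so it is the cathode; Mg²⁺/Mg is the anode.
The standard potential is +0.52 − (−2.38) = +2.90 V and the balanced reaction transfers n = 2 electrons.
Balancing gives 2 Cu⁺(aq) + Mg(s) → 2 Cu(s) + Mg²⁺(aq); hence Q = [Mg²⁺(aq)] / [Cu⁺(aq)]^2 = 1.04×10^4 (log Q = 4.017).
E = E° − (0.0681/n)·log Q = +2.90 − (0.0681/2)(4.017) = +2.763 V.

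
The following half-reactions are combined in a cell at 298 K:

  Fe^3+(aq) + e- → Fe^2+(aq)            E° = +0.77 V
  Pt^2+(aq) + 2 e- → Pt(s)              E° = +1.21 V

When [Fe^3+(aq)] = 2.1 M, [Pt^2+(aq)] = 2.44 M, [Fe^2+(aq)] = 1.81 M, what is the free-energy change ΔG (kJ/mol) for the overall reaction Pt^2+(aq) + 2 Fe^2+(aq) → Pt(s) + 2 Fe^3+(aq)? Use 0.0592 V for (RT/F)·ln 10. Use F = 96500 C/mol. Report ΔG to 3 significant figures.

The standard cell potential is +1.21 − (+0.77) = +0.44 V, with n = 2 electrons in the balanced equation.
Here Q = [Fe^3+(aq)]^2 / ([Pt^2+(aq)]·[Fe^2+(aq)]^2) = 0.552 (log Q = −0.258), giving E = +0.44 − (0.0592/2)·(−0.258) = +0.4476 V.
Then ΔG = −nFE = −2 × 96500 × +0.4476 J/mol = −86.4 kJ/mol.

−86.4 kJ/mol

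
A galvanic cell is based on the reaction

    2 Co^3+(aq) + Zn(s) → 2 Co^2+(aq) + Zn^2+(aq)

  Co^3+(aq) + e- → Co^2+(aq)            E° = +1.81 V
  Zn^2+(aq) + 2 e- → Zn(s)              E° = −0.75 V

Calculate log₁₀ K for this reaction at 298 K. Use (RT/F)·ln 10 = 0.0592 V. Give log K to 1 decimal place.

The Co³⁺/Co²⁺ couple is reduced (cathode); E°cell = +1.81 − (−0.75) = +2.56 V with n = 2.
At equilibrium E = 0, so log K = nE°cell / 0.0592 = (2)(+2.56) / 0.0592 = 86.5.

log K = 86.5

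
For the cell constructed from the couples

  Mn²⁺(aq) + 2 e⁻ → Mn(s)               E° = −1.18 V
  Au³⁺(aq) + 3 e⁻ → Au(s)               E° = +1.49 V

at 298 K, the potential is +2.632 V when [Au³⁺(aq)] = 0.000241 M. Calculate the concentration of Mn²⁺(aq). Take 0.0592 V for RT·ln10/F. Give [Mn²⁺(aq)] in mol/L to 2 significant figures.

The Au³⁺/Au couple has the larger reduction potential, so it is the cathode: E°cell = +1.49 − (−1.18) = +2.67 V and n = 6.
Since E = E° − (0.0592/n)·log Q, log Q = n(E° − E)/0.0592 = 3.851.
For 2 Au³⁺(aq) + 3 Mn(s) → 2 Au(s) + 3 Mn²⁺(aq), the reaction quotient is Q = [Mn²⁺(aq)]^3 / [Au³⁺(aq)]^2.
Solving for the unknown gives log [Mn²⁺(aq)] = −1.128, so [Mn²⁺(aq)] ≈ 0.074 M.

0.074 M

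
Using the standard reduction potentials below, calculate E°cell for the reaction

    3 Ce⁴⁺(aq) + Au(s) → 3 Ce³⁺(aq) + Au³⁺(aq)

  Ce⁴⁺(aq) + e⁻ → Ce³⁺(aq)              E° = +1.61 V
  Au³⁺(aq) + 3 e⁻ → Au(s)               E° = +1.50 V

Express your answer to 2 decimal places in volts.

In the reaction as written, Ce⁴⁺(aq) is reduced (cathode) and Au³⁺(aq) is produced by oxidation at the anode.
E°cell = E°(cathode) − E°(anode) = +1.61 − (+1.50) = +0.11 V.
The positive value indicates the reaction is spontaneous as written.

+0.11 V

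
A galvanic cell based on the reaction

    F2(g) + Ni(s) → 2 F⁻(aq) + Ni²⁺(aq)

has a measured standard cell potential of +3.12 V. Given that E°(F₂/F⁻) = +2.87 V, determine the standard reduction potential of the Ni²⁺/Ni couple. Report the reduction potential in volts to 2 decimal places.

In the reaction as written the F₂/F⁻ couple is reduced (cathode) and Ni²⁺/Ni is oxidized (anode), so E°cell = E°(F₂/F⁻) − E°(Ni²⁺/Ni).
E°(Ni²⁺/Ni) = E°(cathode) − E°cell = +2.87 − (+3.12) = −0.25 V.

−0.25 V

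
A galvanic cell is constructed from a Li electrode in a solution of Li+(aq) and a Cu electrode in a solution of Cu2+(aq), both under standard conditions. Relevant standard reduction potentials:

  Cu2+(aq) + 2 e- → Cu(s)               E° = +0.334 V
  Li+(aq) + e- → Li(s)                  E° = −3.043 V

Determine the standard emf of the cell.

Of the two couples in this cell, the one with the more positive reduction potential is reduced at the cathode: here that is Cu²⁺/Cu (+0.334 V); Li⁺/Li (−3.043 V) is the anode.
E°cell = E°(cathode) − E°(anode) = +0.334 − (−3.043) = +3.377 V.

+3.377 V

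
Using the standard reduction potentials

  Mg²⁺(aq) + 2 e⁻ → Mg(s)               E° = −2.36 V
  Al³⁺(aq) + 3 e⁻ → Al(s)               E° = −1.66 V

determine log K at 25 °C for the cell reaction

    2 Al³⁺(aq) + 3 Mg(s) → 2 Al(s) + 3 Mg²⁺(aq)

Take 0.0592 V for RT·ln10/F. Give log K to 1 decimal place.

log K = 70.9

The Al³⁺/Al couple is reduced (cathode); E°cell = −1.66 − (−2.36) = +0.70 V with n = 6.
At equilibrium E = 0, so log K = nE°cell / 0.0592 = (6)(+0.70) / 0.0592 = 70.9.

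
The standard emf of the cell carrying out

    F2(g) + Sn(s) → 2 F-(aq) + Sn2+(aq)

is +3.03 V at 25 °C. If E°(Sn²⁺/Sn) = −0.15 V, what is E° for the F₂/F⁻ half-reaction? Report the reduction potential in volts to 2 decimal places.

+2.88 V

In the reaction as written the F₂/F⁻ couple is reduced (cathode) and Sn²⁺/Sn is oxidized (anode), so E°cell = E°(F₂/F⁻) − E°(Sn²⁺/Sn).
E°(F₂/F⁻) = E°cell + E°(anode) = +3.03 + (−0.15) = +2.88 V.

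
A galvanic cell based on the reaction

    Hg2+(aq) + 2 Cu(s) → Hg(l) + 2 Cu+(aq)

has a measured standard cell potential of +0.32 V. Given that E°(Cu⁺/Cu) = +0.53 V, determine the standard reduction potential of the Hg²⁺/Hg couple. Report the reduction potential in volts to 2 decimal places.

In the reaction as written the Hg²⁺/Hg couple is reduced (cathode) and Cu⁺/Cu is oxidized (anode), so E°cell = E°(Hg²⁺/Hg) − E°(Cu⁺/Cu).
E°(Hg²⁺/Hg) = E°cell + E°(anode) = +0.32 + (+0.53) = +0.85 V.

+0.85 V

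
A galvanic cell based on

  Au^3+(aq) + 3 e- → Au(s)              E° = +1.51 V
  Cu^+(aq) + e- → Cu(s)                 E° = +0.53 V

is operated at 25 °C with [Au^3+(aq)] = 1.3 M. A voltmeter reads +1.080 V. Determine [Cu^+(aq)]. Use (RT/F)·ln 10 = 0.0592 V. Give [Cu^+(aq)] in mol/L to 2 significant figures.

0.022 M

The Au³⁺/Au couple has the larger reduction potential, so it is the cathode: E°cell = +1.51 − (+0.53) = +0.98 V and n = 3.
Rearranging E = E° − (0.0592/n)·log Q gives log Q = 3(+0.98 − (+1.080))/0.0592 = −5.068.
Balancing electrons gives Au^3+(aq) + 3 Cu(s) → Au(s) + 3 Cu^+(aq); thus Q = [Cu^+(aq)]^3 / [Au^3+(aq)].
Solving for the unknown gives log [Cu^+(aq)] = −1.651, so [Cu^+(aq)] ≈ 0.022 M.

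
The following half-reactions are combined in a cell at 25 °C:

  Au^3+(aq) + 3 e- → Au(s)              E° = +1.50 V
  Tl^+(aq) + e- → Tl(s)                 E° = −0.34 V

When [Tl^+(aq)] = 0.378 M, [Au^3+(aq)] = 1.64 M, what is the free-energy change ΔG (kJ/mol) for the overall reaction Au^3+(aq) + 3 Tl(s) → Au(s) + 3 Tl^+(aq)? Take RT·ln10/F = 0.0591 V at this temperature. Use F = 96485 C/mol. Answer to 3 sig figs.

−541 kJ/mol

E°cell = +1.50 − (−0.34) = +1.84 V; the balanced reaction transfers n = 3 electrons.
The reaction quotient is [Tl^+(aq)]^3 / [Au^3+(aq)] = 0.0329; by Nernst, E = +1.84 − (0.0591/3)(−1.482) = +1.8692 V.
Then ΔG = −nFE = −3 × 96485 × +1.8692 J/mol = −541 kJ/mol.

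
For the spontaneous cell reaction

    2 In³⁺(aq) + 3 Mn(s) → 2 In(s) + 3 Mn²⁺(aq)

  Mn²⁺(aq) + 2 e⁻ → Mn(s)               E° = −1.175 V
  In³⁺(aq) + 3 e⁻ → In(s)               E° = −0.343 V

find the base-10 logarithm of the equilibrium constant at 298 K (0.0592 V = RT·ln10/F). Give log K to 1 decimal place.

log K = 84.3

The In³⁺/In couple is reduced (cathode); E°cell = −0.343 − (−1.175) = +0.832 V with n = 6.
At equilibrium E = 0, so log K = nE°cell / 0.0592 = (6)(+0.832) / 0.0592 = 84.3.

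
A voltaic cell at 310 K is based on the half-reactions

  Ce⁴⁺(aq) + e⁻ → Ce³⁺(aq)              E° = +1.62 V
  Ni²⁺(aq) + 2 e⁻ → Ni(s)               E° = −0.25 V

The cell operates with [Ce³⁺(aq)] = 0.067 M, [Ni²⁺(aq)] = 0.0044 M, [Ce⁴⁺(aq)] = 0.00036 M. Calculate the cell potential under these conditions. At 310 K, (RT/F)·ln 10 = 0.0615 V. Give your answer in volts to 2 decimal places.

Ce⁴⁺/Ce³⁺ is reduced (cathode, E° = +1.62 V) and Ni²⁺/Ni is oxidized (anode).
E°cell = E°cat − E°an = +1.62 − (−0.25) = +1.87 V; n = 2.
The balanced reaction is 2 Ce⁴⁺(aq) + Ni(s) → 2 Ce³⁺(aq) + Ni²⁺(aq), so Q = ([Ce³⁺(aq)]^2·[Ni²⁺(aq)]) / [Ce⁴⁺(aq)]^2 = 152 and log Q = 2.183.
Applying E = E° − (RT ln10/nF)·log Q gives +1.87 − (0.0615/2)(2.183) = +1.80 V.

+1.80 V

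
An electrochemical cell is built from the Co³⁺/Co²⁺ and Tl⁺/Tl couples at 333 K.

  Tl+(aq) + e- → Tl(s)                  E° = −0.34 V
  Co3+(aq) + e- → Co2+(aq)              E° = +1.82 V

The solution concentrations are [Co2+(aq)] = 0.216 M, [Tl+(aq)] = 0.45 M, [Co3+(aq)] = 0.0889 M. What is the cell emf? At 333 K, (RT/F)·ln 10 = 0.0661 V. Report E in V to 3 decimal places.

+2.157 V

The Co³⁺/Co²⁺ couple has the more positive E°, so it is the cathode; Tl⁺/Tl is the anode.
The standard potential is +1.82 − (−0.34) = +2.16 V and the balanced reaction transfers n = 1 electron.
For the overall reaction Co3+(aq) + Tl(s) → Co2+(aq) + Tl+(aq), Q = ([Co2+(aq)]·[Tl+(aq)]) / [Co3+(aq)] = 1.09, giving log Q = 0.039.
Applying E = E° − (RT ln10/nF)·log Q gives +2.16 − (0.0661/1)(0.039) = +2.157 V.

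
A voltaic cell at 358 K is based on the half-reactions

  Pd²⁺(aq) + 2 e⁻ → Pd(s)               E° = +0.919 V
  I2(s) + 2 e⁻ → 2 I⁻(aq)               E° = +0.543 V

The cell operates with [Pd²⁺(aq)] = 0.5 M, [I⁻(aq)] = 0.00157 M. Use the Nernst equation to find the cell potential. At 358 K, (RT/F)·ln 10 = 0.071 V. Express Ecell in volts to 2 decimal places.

+0.17 V

Pd²⁺/Pd is reduced (cathode, E° = +0.919 V) and I₂/I⁻ is oxidized (anode).
E°cell = +0.919 − (+0.543) = +0.376 V, with n = 2 electrons transferred.
The balanced reaction is Pd²⁺(aq) + 2 I⁻(aq) → Pd(s) + I2(s), so Q = 1 / ([Pd²⁺(aq)]·[I⁻(aq)]^2) = 8.11×10^5 and log Q = 5.909.
By the Nernst equation, E = +0.376 − (0.071/2)·(5.909) = +0.17 V.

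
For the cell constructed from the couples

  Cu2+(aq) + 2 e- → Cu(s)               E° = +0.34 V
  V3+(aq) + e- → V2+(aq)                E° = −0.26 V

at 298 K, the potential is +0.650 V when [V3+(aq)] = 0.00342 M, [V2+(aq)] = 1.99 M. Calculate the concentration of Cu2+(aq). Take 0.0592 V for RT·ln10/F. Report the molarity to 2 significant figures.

0.00014 M

With Cu²⁺/Cu at the cathode and V³⁺/V²⁺ at the anode, E°cell = +0.34 − (−0.26) = +0.60 V (n = 2).
From the Nernst equation, log Q = n(E° − E)/0.0592 = 2·(+0.60 − (+0.650))/0.0592 = −1.689.
Balancing electrons gives Cu2+(aq) + 2 V2+(aq) → Cu(s) + 2 V3+(aq); thus Q = [V3+(aq)]^2 / ([Cu2+(aq)]·[V2+(aq)]^2).
Substituting the known concentrations and solving, log [Cu2+(aq)] = −3.841 and [Cu2+(aq)] = 0.00014 M.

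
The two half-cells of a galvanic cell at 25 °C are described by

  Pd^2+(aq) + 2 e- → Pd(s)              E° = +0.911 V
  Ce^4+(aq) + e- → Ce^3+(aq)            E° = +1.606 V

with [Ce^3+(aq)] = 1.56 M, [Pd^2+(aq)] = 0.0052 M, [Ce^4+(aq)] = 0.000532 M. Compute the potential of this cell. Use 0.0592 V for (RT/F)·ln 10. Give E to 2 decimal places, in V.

Ce⁴⁺/Ce³⁺ is reduced (cathode, E° = +1.606 V) and Pd²⁺/Pd is oxidized (anode).
The standard potential is +1.606 − (+0.911) = +0.695 V and the balanced reaction transfers n = 2 electrons.
The balanced reaction is 2 Ce^4+(aq) + Pd(s) → 2 Ce^3+(aq) + Pd^2+(aq), so Q = ([Ce^3+(aq)]^2·[Pd^2+(aq)]) / [Ce^4+(aq)]^2 = 4.47×10^4 and log Q = 4.650.
E = E° − (0.0592/n)·log Q = +0.695 − (0.0592/2)(4.650) = +0.56 V.

+0.56 V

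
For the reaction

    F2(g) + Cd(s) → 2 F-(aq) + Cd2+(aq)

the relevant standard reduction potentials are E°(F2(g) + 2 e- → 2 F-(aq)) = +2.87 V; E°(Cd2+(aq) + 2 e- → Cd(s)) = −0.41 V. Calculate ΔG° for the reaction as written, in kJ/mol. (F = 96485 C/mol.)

−633 kJ/mol

In the reaction as written F2(g) is reduced, so the F₂/F⁻ couple is the cathode and Cd²⁺/Cd is the anode.
E°cell = +2.87 − (−0.41) = +3.28 V; balancing electrons gives n = 2.
ΔG° = −nFE°cell = −(2)(96485)(+3.28) J/mol = −633 kJ/mol.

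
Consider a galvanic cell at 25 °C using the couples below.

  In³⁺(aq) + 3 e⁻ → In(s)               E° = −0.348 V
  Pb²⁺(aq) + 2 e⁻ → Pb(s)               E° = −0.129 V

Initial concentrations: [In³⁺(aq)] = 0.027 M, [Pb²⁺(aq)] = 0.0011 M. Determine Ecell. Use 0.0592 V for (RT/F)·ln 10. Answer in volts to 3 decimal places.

Pb²⁺/Pb is reduced (cathode, E° = −0.129 V) and In³⁺/In is oxidized (anode).
E°cell = E°cat − E°an = −0.129 − (−0.348) = +0.219 V; n = 6.
For the overall reaction 3 Pb²⁺(aq) + 2 In(s) → 3 Pb(s) + 2 In³⁺(aq), Q = [In³⁺(aq)]^2 / [Pb²⁺(aq)]^3 = 5.48×10^5, giving log Q = 5.739.
By the Nernst equation, E = +0.219 − (0.0592/6)·(5.739) = +0.162 V.

+0.162 V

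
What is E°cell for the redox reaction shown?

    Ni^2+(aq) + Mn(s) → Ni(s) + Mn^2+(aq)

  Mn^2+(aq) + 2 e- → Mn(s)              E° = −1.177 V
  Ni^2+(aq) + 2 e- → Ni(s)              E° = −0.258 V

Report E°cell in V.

+0.919 V

In the reaction as written, Ni^2+(aq) is reduced (cathode) and Mn^2+(aq) is produced by oxidation at the anode.
E°cell = E°(cathode) − E°(anode) = −0.258 − (−1.177) = +0.919 V.
The positive value indicates the reaction is spontaneous as written.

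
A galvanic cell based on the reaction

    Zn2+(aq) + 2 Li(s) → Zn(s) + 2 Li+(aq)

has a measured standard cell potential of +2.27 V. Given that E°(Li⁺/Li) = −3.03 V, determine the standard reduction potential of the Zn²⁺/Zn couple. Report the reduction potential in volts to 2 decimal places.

In the reaction as written the Zn²⁺/Zn couple is reduced (cathode) and Li⁺/Li is oxidized (anode), so E°cell = E°(Zn²⁺/Zn) − E°(Li⁺/Li).
E°(Zn²⁺/Zn) = E°cell + E°(anode) = +2.27 + (−3.03) = −0.76 V.

−0.76 V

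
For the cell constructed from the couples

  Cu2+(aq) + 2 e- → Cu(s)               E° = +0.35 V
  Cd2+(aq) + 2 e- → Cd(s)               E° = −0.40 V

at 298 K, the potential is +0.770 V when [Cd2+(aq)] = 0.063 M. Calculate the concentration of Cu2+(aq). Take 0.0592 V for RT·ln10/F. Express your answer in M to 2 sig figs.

0.30 M

Cu²⁺/Cu is the cathode (higher E°); E°cell = +0.35 − (−0.40) = +0.75 V with n = 2.
Since E = E° − (0.0592/n)·log Q, log Q = n(E° − E)/0.0592 = −0.676.
For Cu2+(aq) + Cd(s) → Cu(s) + Cd2+(aq), the reaction quotient is Q = [Cd2+(aq)] / [Cu2+(aq)].
Solving for the unknown gives log [Cu2+(aq)] = −0.525, so [Cu2+(aq)] ≈ 0.30 M.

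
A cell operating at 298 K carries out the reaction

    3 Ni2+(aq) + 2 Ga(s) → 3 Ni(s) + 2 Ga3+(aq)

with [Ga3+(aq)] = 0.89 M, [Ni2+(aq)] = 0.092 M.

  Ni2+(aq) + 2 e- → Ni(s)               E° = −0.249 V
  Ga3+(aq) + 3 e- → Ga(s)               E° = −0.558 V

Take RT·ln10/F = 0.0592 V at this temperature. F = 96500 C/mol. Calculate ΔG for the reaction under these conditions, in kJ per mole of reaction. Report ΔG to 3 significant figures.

−162 kJ/mol

With Ni²⁺/Ni reduced at the cathode, E°cell = −0.249 − (−0.558) = +0.309 V and n = 6.
Here Q = [Ga3+(aq)]^2 / [Ni2+(aq)]^3 = 1.02×10^3 (log Q = 3.007), giving E = +0.309 − (0.0592/6)·(3.007) = +0.2793 V.
Finally ΔG = −nFE = −(6)(96500 C/mol)(+0.2793 V) = −162 kJ/mol.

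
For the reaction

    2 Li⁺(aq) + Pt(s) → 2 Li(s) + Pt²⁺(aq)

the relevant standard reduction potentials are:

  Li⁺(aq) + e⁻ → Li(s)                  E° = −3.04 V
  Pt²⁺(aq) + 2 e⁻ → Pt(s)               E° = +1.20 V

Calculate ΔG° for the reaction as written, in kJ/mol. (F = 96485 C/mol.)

In the reaction as written Li⁺(aq) is reduced, so the Li⁺/Li couple is the cathode and Pt²⁺/Pt is the anode.
E°cell = −3.04 − (+1.20) = −4.24 V; balancing electrons gives n = 2.
ΔG° = −nFE°cell = −(2)(96485)(−4.24) J/mol = +818 kJ/mol.

+818 kJ/mol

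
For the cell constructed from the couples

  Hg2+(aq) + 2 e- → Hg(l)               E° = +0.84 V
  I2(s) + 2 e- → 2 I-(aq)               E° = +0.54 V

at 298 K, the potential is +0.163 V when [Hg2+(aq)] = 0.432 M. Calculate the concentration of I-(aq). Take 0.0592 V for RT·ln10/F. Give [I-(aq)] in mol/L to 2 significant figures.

With Hg²⁺/Hg at the cathode and I₂/I⁻ at the anode, E°cell = +0.84 − (+0.54) = +0.30 V (n = 2).
Since E = E° − (0.0592/n)·log Q, log Q = n(E° − E)/0.0592 = 4.628.
For Hg2+(aq) + 2 I-(aq) → Hg(l) + I2(s), the reaction quotient is Q = 1 / ([Hg2+(aq)]·[I-(aq)]^2).
Substituting the known concentrations and solving, log [I-(aq)] = −2.132 and [I-(aq)] = 0.0074 M.

0.0074 M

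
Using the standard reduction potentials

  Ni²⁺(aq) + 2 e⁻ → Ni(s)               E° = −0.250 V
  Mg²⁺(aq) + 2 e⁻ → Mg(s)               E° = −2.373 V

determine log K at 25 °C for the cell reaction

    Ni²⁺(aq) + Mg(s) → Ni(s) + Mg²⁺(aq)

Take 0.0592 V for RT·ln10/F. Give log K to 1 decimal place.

The Ni²⁺/Ni couple is reduced (cathode); E°cell = −0.250 − (−2.373) = +2.123 V with n = 2.
At equilibrium E = 0, so log K = nE°cell / 0.0592 = (2)(+2.123) / 0.0592 = 71.7.

log K = 71.7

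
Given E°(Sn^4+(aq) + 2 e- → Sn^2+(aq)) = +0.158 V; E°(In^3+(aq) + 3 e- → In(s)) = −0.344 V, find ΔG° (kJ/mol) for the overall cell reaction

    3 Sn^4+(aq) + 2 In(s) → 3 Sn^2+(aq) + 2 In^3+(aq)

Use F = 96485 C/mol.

−291 kJ/mol

In the reaction as written Sn^4+(aq) is reduced, so the Sn⁴⁺/Sn²⁺ couple is the cathode and In³⁺/In is the anode.
E°cell = +0.158 − (−0.344) = +0.502 V; balancing electrons gives n = 6.
ΔG° = −nFE°cell = −(6)(96485)(+0.502) J/mol = −291 kJ/mol.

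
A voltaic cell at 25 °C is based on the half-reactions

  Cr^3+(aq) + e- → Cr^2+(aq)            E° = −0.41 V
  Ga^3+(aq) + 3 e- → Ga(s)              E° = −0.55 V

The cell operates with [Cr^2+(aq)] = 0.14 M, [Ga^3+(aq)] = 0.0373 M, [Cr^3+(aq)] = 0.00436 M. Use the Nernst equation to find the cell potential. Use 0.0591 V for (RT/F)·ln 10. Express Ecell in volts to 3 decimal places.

Cr³⁺/Cr²⁺ is reduced (cathode, E° = −0.41 V) and Ga³⁺/Ga is oxidized (anode).
The standard potential is −0.41 − (−0.55) = +0.14 V and the balanced reaction transfers n = 3 electrons.
Balancing gives 3 Cr^3+(aq) + Ga(s) → 3 Cr^2+(aq) + Ga^3+(aq); hence Q = ([Cr^2+(aq)]^3·[Ga^3+(aq)]) / [Cr^3+(aq)]^3 = 1.23×10^3 (log Q = 3.092).
Applying E = E° − (RT ln10/nF)·log Q gives +0.14 − (0.0591/3)(3.092) = +0.079 V.

+0.079 V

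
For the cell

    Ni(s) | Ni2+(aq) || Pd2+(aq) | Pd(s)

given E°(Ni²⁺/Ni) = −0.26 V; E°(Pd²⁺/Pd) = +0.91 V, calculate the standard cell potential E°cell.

By convention the left-hand electrode in cell notation is the anode (oxidation) and the right-hand electrode is the cathode (reduction).
E°cell = E°(right) − E°(left) = +0.91 − (−0.26) = +1.17 V.

+1.17 V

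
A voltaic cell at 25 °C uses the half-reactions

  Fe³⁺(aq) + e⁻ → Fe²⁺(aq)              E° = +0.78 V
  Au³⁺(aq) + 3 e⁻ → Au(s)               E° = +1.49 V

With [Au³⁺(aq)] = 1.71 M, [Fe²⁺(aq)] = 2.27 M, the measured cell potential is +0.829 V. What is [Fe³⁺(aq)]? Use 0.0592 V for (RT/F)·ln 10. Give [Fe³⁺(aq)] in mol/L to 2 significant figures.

0.027 M

Au³⁺/Au is the cathode (higher E°); E°cell = +1.49 − (+0.78) = +0.71 V with n = 3.
Since E = E° − (0.0592/n)·log Q, log Q = n(E° − E)/0.0592 = −6.030.
Balancing electrons gives Au³⁺(aq) + 3 Fe²⁺(aq) → Au(s) + 3 Fe³⁺(aq); thus Q = [Fe³⁺(aq)]^3 / ([Au³⁺(aq)]·[Fe²⁺(aq)]^3).
Isolating [Fe³⁺(aq)] in Q = 10^{−6.030} yields log [Fe³⁺(aq)] = −1.576, i.e. 0.027 M.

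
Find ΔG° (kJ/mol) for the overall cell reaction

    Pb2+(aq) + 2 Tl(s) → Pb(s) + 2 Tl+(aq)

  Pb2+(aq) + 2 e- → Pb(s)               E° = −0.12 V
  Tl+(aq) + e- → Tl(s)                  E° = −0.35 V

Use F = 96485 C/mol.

−44.4 kJ/mol

In the reaction as written Pb2+(aq) is reduced, so the Pb²⁺/Pb couple is the cathode and Tl⁺/Tl is the anode.
E°cell = −0.12 − (−0.35) = +0.23 V; balancing electrons gives n = 2.
ΔG° = −nFE°cell = −(2)(96485)(+0.23) J/mol = −44.4 kJ/mol.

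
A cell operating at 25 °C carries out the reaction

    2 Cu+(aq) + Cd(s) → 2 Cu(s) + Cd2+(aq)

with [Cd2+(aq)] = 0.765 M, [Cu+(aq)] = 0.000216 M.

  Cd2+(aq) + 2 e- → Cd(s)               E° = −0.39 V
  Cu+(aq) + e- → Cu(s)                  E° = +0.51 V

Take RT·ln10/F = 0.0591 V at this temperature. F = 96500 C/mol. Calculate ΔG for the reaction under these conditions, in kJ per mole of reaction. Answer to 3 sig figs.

−133 kJ/mol

With Cu⁺/Cu reduced at the cathode, E°cell = +0.51 − (−0.39) = +0.90 V and n = 2.
Here Q = [Cd2+(aq)] / [Cu+(aq)]^2 = 1.64×10^7 (log Q = 7.215), giving E = +0.90 − (0.0591/2)·(7.215) = +0.6868 V.
Then ΔG = −nFE = −2 × 96500 × +0.6868 J/mol = −133 kJ/mol.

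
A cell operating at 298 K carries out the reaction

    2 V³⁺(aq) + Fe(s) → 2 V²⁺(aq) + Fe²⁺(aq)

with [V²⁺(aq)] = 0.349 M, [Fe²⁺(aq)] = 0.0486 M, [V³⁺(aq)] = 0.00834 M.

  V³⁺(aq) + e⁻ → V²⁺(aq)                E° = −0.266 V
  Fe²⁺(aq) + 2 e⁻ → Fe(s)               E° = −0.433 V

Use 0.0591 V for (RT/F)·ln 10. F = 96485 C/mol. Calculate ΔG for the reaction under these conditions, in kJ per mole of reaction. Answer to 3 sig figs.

With V³⁺/V²⁺ reduced at the cathode, E°cell = −0.266 − (−0.433) = +0.167 V and n = 2.
The reaction quotient is ([V²⁺(aq)]^2·[Fe²⁺(aq)]) / [V³⁺(aq)]^2 = 85.1; by Nernst, E = +0.167 − (0.0591/2)(1.930) = +0.1100 V.
Then ΔG = −nFE = −2 × 96485 × +0.1100 J/mol = −21.2 kJ/mol.

−21.2 kJ/mol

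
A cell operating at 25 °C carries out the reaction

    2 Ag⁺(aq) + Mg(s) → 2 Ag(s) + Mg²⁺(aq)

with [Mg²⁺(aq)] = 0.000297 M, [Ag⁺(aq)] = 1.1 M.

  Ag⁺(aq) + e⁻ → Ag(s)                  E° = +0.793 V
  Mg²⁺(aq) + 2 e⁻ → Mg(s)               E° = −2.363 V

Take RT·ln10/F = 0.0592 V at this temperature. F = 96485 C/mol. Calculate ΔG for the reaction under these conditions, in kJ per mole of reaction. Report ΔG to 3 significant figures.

−630 kJ/mol

E°cell = +0.793 − (−2.363) = +3.156 V; the balanced reaction transfers n = 2 electrons.
Q = [Mg²⁺(aq)] / [Ag⁺(aq)]^2 = 0.000245, so log Q = −3.610 and E = +3.156 − (0.0592/2)(−3.610) = +3.2629 V.
ΔG = −nFE = −(2)(96485)(+3.2629) J/mol = −630 kJ/mol.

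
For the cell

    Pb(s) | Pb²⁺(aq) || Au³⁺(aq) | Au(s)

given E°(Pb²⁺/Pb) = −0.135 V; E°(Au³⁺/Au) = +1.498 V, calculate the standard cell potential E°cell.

+1.633 V

By convention the left-hand electrode in cell notation is the anode (oxidation) and the right-hand electrode is the cathode (reduction).
E°cell = E°(right) − E°(left) = +1.498 − (−0.135) = +1.633 V.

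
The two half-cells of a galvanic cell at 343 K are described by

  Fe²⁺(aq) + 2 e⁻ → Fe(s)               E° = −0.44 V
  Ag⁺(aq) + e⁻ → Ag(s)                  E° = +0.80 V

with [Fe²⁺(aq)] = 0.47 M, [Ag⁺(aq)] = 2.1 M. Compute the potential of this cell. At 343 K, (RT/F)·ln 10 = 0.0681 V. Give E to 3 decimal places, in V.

+1.273 V

Ag⁺/Ag is reduced (cathode, E° = +0.80 V) and Fe²⁺/Fe is oxidized (anode).
E°cell = +0.80 − (−0.44) = +1.24 V, with n = 2 electrons transferred.
The balanced reaction is 2 Ag⁺(aq) + Fe(s) → 2 Ag(s) + Fe²⁺(aq), so Q = [Fe²⁺(aq)] / [Ag⁺(aq)]^2 = 0.107 and log Q = −0.972.
By the Nernst equation, E = +1.24 − (0.0681/2)·(−0.972) = +1.273 V.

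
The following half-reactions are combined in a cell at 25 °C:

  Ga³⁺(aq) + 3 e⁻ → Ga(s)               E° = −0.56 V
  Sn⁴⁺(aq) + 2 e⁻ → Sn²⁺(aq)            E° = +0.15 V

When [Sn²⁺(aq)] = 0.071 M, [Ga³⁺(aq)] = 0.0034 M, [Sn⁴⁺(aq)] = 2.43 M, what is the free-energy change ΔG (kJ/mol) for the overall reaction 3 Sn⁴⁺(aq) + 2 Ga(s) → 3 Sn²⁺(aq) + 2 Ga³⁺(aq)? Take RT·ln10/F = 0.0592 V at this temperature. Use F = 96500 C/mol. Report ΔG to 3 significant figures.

−466 kJ/mol

The standard cell potential is +0.15 − (−0.56) = +0.71 V, with n = 6 electrons in the balanced equation.
The reaction quotient is ([Sn²⁺(aq)]^3·[Ga³⁺(aq)]^2) / [Sn⁴⁺(aq)]^3 = 2.88×10^−10; by Nernst, E = +0.71 − (0.0592/6)(−9.540) = +0.8041 V.
ΔG = −nFE = −(6)(96500)(+0.8041) J/mol = −466 kJ/mol.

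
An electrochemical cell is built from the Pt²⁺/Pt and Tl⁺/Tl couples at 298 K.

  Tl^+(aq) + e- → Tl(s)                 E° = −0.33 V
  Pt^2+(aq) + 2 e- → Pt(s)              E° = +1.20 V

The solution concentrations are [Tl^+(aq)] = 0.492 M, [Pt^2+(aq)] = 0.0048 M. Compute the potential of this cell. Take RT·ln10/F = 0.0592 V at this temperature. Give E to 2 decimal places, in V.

The Pt²⁺/Pt couple has the more positive E°, so it is the cathode; Tl⁺/Tl is the anode.
E°cell = +1.20 − (−0.33) = +1.53 V, with n = 2 electrons transferred.
The balanced reaction is Pt^2+(aq) + 2 Tl(s) → Pt(s) + 2 Tl^+(aq), so Q = [Tl^+(aq)]^2 / [Pt^2+(aq)] = 50.4 and log Q = 1.703.
By the Nernst equation, E = +1.53 − (0.0592/2)·(1.703) = +1.48 V.

+1.48 V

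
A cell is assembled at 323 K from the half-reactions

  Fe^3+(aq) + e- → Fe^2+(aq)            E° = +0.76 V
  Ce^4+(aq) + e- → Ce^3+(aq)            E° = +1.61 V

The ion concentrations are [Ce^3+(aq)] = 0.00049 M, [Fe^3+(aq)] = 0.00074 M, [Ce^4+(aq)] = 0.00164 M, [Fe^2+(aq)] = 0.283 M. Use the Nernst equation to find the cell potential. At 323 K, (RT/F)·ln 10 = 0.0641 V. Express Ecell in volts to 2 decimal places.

Since E°(Ce⁴⁺/Ce³⁺) > E°(Fe³⁺/Fe²⁺), Ce⁴⁺/Ce³⁺ serves as the cathode.
E°cell = +1.61 − (+0.76) = +0.85 V, with n = 1 electron transferred.
For the overall reaction Ce^4+(aq) + Fe^2+(aq) → Ce^3+(aq) + Fe^3+(aq), Q = ([Ce^3+(aq)]·[Fe^3+(aq)]) / ([Ce^4+(aq)]·[Fe^2+(aq)]) = 0.000781, giving log Q = −3.107.
By the Nernst equation, E = +0.85 − (0.0641/1)·(−3.107) = +1.05 V.

+1.05 V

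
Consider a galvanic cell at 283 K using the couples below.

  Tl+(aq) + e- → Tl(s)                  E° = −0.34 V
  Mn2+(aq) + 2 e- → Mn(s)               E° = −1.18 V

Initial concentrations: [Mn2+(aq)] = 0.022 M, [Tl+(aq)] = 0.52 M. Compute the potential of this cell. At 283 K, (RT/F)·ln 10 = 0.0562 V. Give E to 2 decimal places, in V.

+0.87 V

Since E°(Tl⁺/Tl) > E°(Mn²⁺/Mn), Tl⁺/Tl serves as the cathode.
E°cell = −0.34 − (−1.18) = +0.84 V, with n = 2 electrons transferred.
The balanced reaction is 2 Tl+(aq) + Mn(s) → 2 Tl(s) + Mn2+(aq), so Q = [Mn2+(aq)] / [Tl+(aq)]^2 = 0.0814 and log Q = −1.090.
By the Nernst equation, E = +0.84 − (0.0562/2)·(−1.090) = +0.87 V.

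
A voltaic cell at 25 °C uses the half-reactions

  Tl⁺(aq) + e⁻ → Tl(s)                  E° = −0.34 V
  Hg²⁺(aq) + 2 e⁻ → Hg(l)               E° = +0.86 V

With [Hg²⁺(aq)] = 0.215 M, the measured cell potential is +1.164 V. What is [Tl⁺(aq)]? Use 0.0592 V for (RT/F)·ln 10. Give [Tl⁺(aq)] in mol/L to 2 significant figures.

1.9 M

Hg²⁺/Hg is the cathode (higher E°); E°cell = +0.86 − (−0.34) = +1.20 V with n = 2.
From the Nernst equation, log Q = n(E° − E)/0.0592 = 2·(+1.20 − (+1.164))/0.0592 = 1.216.
Balancing electrons gives Hg²⁺(aq) + 2 Tl(s) → Hg(l) + 2 Tl⁺(aq); thus Q = [Tl⁺(aq)]^2 / [Hg²⁺(aq)].
Solving for the unknown gives log [Tl⁺(aq)] = 0.274, so [Tl⁺(aq)] ≈ 1.9 M.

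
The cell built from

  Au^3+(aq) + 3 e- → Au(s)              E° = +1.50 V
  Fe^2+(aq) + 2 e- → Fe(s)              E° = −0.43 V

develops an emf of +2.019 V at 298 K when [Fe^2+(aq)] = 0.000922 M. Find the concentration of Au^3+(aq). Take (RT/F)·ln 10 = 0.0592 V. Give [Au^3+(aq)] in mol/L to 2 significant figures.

0.91 M

The Au³⁺/Au couple has the larger reduction potential, so it is the cathode: E°cell = +1.50 − (−0.43) = +1.93 V and n = 6.
Rearranging E = E° − (0.0592/n)·log Q gives log Q = 6(+1.93 − (+2.019))/0.0592 = −9.020.
For 2 Au^3+(aq) + 3 Fe(s) → 2 Au(s) + 3 Fe^2+(aq), the reaction quotient is Q = [Fe^2+(aq)]^3 / [Au^3+(aq)]^2.
Solving for the unknown gives log [Au^3+(aq)] = −0.043, so [Au^3+(aq)] ≈ 0.91 M.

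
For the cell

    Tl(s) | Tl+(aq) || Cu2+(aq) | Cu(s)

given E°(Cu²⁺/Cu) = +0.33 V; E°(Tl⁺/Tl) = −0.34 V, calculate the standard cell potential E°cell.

By convention the left-hand electrode in cell notation is the anode (oxidation) and the right-hand electrode is the cathode (reduction).
E°cell = E°(right) − E°(left) = +0.33 − (−0.34) = +0.67 V.

+0.67 V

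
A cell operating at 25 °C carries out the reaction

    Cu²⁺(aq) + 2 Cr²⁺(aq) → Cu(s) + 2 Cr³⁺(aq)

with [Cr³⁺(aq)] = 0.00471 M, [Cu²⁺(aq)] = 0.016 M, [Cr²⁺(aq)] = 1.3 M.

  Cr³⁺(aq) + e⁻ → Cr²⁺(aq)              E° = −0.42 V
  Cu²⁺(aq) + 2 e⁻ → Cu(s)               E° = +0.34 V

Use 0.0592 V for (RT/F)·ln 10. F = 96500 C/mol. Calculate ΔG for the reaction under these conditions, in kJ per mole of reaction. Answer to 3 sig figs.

−164 kJ/mol

With Cu²⁺/Cu reduced at the cathode, E°cell = +0.34 − (−0.42) = +0.76 V and n = 2.
Here Q = [Cr³⁺(aq)]^2 / ([Cu²⁺(aq)]·[Cr²⁺(aq)]^2) = 0.00082 (log Q = −3.086), giving E = +0.76 − (0.0592/2)·(−3.086) = +0.8513 V.
ΔG = −nFE = −(2)(96500)(+0.8513) J/mol = −164 kJ/mol.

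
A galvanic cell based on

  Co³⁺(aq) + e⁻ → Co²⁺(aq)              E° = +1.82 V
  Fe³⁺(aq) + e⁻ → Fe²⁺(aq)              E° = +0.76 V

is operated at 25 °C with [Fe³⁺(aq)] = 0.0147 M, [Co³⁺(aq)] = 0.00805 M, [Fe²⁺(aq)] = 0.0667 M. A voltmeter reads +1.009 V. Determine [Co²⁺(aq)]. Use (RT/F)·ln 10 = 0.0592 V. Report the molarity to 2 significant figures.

With Co³⁺/Co²⁺ at the cathode and Fe³⁺/Fe²⁺ at the anode, E°cell = +1.82 − (+0.76) = +1.06 V (n = 1).
Rearranging E = E° − (0.0592/n)·log Q gives log Q = 1(+1.06 − (+1.009))/0.0592 = 0.861.
For Co³⁺(aq) + Fe²⁺(aq) → Co²⁺(aq) + Fe³⁺(aq), the reaction quotient is Q = ([Co²⁺(aq)]·[Fe³⁺(aq)]) / ([Co³⁺(aq)]·[Fe²⁺(aq)]).
Isolating [Co²⁺(aq)] in Q = 10^{0.861} yields log [Co²⁺(aq)] = −0.576, i.e. 0.27 M.

0.27 M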